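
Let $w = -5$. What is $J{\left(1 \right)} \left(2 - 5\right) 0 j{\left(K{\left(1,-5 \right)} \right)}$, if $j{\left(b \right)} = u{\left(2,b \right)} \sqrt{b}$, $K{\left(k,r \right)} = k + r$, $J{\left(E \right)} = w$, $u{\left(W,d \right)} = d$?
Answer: $0$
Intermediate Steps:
$J{\left(E \right)} = -5$
$j{\left(b \right)} = b^{\frac{3}{2}}$ ($j{\left(b \right)} = b \sqrt{b} = b^{\frac{3}{2}}$)
$J{\left(1 \right)} \left(2 - 5\right) 0 j{\left(K{\left(1,-5 \right)} \right)} = - 5 \left(2 - 5\right) 0 \left(1 - 5\right)^{\frac{3}{2}} = - 5 \left(\left(-3\right) 0\right) \left(-4\right)^{\frac{3}{2}} = \left(-5\right) 0 \left(- 8 i\right) = 0 \left(- 8 i\right) = 0$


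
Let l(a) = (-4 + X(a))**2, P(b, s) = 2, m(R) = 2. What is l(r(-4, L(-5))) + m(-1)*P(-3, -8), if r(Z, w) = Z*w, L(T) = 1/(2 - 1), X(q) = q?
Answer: 68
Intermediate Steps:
L(T) = 1 (L(T) = 1/1 = 1)
l(a) = (-4 + a)**2
l(r(-4, L(-5))) + m(-1)*P(-3, -8) = (-4 - 4*1)**2 + 2*2 = (-4 - 4)**2 + 4 = (-8)**2 + 4 = 64 + 4 = 68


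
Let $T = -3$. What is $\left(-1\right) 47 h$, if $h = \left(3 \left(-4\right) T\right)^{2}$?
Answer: $-60912$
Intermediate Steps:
$h = 1296$ ($h = \left(3 \left(-4\right) \left(-3\right)\right)^{2} = \left(\left(-12\right) \left(-3\right)\right)^{2} = 36^{2} = 1296$)
$\left(-1\right) 47 h = \left(-1\right) 47 \cdot 1296 = \left(-47\right) 1296 = -60912$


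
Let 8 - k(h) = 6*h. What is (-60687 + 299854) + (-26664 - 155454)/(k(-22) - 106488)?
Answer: 12717557117/53174 ≈ 2.3917e+5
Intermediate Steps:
k(h) = 8 - 6*h
(-60687 + 299854) + (-26664 - 155454)/(k(-22) - 106488) = (-60687 + 299854) + (-26664 - 155454)/((8 - 6*(-22)) - 106488) = 239167 - 182118/((8 + 132) - 106488) = 239167 - 182118/(140 - 106488) = 239167 - 182118/(-106348) = 239167 - 182118*(-1/106348) = 239167 + 91059/53174 = 12717557117/53174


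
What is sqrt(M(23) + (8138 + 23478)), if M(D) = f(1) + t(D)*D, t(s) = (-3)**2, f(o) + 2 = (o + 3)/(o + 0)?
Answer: 5*sqrt(1273) ≈ 178.40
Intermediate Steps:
f(o) = -2 + (3 + o)/o (f(o) = -2 + (o + 3)/(o + 0) = -2 + (3 + o)/o)
t(s) = 9
M(D) = 2 + 9*D (M(D) = (3 - 1*1)/1 + 9*D = 1*(3 - 1) + 9*D = 1*2 + 9*D = 2 + 9*D)
sqrt(M(23) + (8138 + 23478)) = sqrt((2 + 9*23) + (8138 + 23478)) = sqrt((2 + 207) + 31616) = sqrt(209 + 31616) = sqrt(31825) = 5*sqrt(1273)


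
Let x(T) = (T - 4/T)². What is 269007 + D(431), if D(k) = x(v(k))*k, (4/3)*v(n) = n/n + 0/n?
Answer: 40040783/144 ≈ 2.7806e+5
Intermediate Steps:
v(n) = ¾ (v(n) = 3*(n/n + 0/n)/4 = 3*(1 + 0)/4 = (¾)*1 = ¾)
D(k) = 3025*k/144 (D(k) = ((-4 + (¾)²)²/(¾)²)*k = (16*(-4 + 9/16)²/9)*k = (16*(-55/16)²/9)*k = ((16/9)*(3025/256))*k = 3025*k/144)
269007 + D(431) = 269007 + (3025/144)*431 = 269007 + 1303775/144 = 40040783/144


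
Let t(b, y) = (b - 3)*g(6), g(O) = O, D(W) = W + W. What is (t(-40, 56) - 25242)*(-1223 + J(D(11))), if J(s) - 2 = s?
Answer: 30574500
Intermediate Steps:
D(W) = 2*W
J(s) = 2 + s
t(b, y) = -18 + 6*b (t(b, y) = (b - 3)*6 = (-3 + b)*6 = -18 + 6*b)
(t(-40, 56) - 25242)*(-1223 + J(D(11))) = ((-18 + 6*(-40)) - 25242)*(-1223 + (2 + 2*11)) = ((-18 - 240) - 25242)*(-1223 + (2 + 22)) = (-258 - 25242)*(-1223 + 24) = -25500*(-1199) = 30574500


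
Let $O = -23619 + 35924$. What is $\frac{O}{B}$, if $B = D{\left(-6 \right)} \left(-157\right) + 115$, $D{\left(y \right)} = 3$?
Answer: $- \frac{12305}{356} \approx -34.565$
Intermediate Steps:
$O = 12305$
$B = -356$ ($B = 3 \left(-157\right) + 115 = -471 + 115 = -356$)
$\frac{O}{B} = \frac{12305}{-356} = 12305 \left(- \frac{1}{356}\right) = - \frac{12305}{356}$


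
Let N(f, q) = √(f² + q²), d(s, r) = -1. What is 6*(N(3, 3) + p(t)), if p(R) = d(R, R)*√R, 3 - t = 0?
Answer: -6*√3 + 18*√2 ≈ 15.064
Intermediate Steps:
t = 3 (t = 3 - 1*0 = 3 + 0 = 3)
p(R) = -√R
6*(N(3, 3) + p(t)) = 6*(√(3² + 3²) - √3) = 6*(√(9 + 9) - √3) = 6*(√18 - √3) = 6*(3*√2 - √3) = 6*(-√3 + 3*√2) = -6*√3 + 18*√2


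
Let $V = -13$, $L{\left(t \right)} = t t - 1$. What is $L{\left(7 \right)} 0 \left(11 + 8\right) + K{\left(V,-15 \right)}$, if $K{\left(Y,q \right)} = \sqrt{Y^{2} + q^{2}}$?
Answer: $\sqrt{394} \approx 19.849$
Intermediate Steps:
$L{\left(t \right)} = -1 + t^{2}$ ($L{\left(t \right)} = t^{2} - 1 = -1 + t^{2}$)
$L{\left(7 \right)} 0 \left(11 + 8\right) + K{\left(V,-15 \right)} = \left(-1 + 7^{2}\right) 0 \left(11 + 8\right) + \sqrt{\left(-13\right)^{2} + \left(-15\right)^{2}} = \left(-1 + 49\right) 0 \cdot 19 + \sqrt{169 + 225} = 48 \cdot 0 + \sqrt{394} = 0 + \sqrt{394} = \sqrt{394}$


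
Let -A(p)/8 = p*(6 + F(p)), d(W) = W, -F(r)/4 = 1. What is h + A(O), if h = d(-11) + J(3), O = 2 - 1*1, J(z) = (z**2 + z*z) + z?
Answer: -6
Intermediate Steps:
J(z) = z + 2*z**2 (J(z) = (z**2 + z**2) + z = 2*z**2 + z = z + 2*z**2)
O = 1 (O = 2 - 1 = 1)
F(r) = -4 (F(r) = -4*1 = -4)
A(p) = -16*p (A(p) = -8*p*(6 - 4) = -8*p*2 = -16*p)
h = 10 (h = -11 + 3*(1 + 2*3) = -11 + 3*(1 + 6) = -11 + 3*7 = -11 + 21 = 10)
h + A(O) = 10 - 16*1 = 10 - 16 = -6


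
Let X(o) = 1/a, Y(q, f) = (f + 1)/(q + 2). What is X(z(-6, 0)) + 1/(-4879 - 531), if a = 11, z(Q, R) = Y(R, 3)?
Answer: 5399/59510 ≈ 0.090724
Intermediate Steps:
Y(q, f) = (1 + f)/(2 + q)
z(Q, R) = 4/(2 + R) (z(Q, R) = (1 + 3)/(2 + R) = 4/(2 + R))
X(o) = 1/11
X(z(-6, 0)) + 1/(-4879 - 531) = 1/11 + 1/(-4879 - 531) = 1/11 + 1/(-5410) = 1/11 - 1/5410 = 5399/59510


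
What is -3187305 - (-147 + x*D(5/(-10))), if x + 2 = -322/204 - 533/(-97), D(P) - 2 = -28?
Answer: -15766624133/4947 ≈ -3.1871e+6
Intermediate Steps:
D(P) = -26 (D(P) = 2 - 28 = -26)
x = 18961/9894 (x = -2 + (-322/204 - 533/(-97)) = -2 + (-322*1/204 - 533*(-1/97)) = -2 + (-161/102 + 533/97) = -2 + 38749/9894 = 18961/9894 ≈ 1.9164)
-3187305 - (-147 + x*D(5/(-10))) = -3187305 - (-147 + (18961/9894)*(-26)) = -3187305 - (-147 - 246493/4947) = -3187305 - 1*(-973702/4947) = -3187305 + 973702/4947 = -15766624133/4947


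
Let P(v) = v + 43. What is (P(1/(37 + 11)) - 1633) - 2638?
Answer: -202943/48 ≈ -4228.0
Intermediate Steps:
P(v) = 43 + v
(P(1/(37 + 11)) - 1633) - 2638 = ((43 + 1/(37 + 11)) - 1633) - 2638 = ((43 + 1/48) - 1633) - 2638 = (2065/48 - 1633) - 2638 = -76319/48 - 2638 = -202943/48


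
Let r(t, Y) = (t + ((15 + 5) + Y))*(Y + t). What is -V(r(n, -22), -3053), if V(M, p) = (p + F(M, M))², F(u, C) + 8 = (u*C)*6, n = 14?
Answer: -2728495225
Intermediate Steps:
r(t, Y) = (Y + t)*(20 + Y + t) (r(t, Y) = (t + (20 + Y))*(Y + t) = (20 + Y + t)*(Y + t) = (Y + t)*(20 + Y + t))
F(u, C) = -8 + 6*C*u (F(u, C) = -8 + (u*C)*6 = -8 + (C*u)*6 = -8 + 6*C*u)
V(M, p) = (-8 + p + 6*M²)² (V(M, p) = (p + (-8 + 6*M*M))² = (p + (-8 + 6*M²))² = (-8 + p + 6*M²)²)
-V(r(n, -22), -3053) = -(-8 - 3053 + 6*((-22)² + 14² + 20*(-22) + 20*14 + 2*(-22)*14)²)² = -(-8 - 3053 + 6*(484 + 196 - 440 + 280 - 616)²)² = -(-8 - 3053 + 6*(-96)²)² = -(-8 - 3053 + 6*9216)² = -(-8 - 3053 + 55296)² = -1*52235² = -1*2728495225 = -2728495225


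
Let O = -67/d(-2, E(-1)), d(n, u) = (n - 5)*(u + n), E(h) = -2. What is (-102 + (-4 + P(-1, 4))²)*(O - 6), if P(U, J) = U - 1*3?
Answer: 4465/14 ≈ 318.93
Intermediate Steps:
P(U, J) = -3 + U (P(U, J) = U - 3 = -3 + U)
d(n, u) = (-5 + n)*(n + u)
O = -67/28 (O = -67/((-2)² - 5*(-2) - 5*(-2) - 2*(-2)) = -67/(4 + 10 + 10 + 4) = -67/28 ≈ -2.3929)
(-102 + (-4 + P(-1, 4))²)*(O - 6) = (-102 + (-4 + (-3 - 1))²)*(-67/28 - 6) = (-102 + (-4 - 4)²)*(-235/28) = (-102 + (-8)²)*(-235/28) = (-102 + 64)*(-235/28) = -38*(-235/28) = 4465/14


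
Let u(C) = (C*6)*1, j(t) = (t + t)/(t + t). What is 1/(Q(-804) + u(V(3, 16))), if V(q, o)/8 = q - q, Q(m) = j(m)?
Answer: 1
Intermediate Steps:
j(t) = 1 (j(t) = (2*t)/((2*t)) = (2*t)*(1/(2*t)) = 1)
Q(m) = 1
V(q, o) = 0 (V(q, o) = 8*(q - q) = 8*0 = 0)
u(C) = 6*C (u(C) = (6*C)*1 = 6*C)
1/(Q(-804) + u(V(3, 16))) = 1/(1 + 6*0) = 1/(1 + 0) = 1/1 = 1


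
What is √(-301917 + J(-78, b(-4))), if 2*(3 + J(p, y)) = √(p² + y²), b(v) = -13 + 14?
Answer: √(-1207680 + 2*√6085)/2 ≈ 549.44*I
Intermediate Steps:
b(v) = 1
J(p, y) = -3 + √(p² + y²)/2
√(-301917 + J(-78, b(-4))) = √(-301917 + (-3 + √((-78)² + 1²)/2)) = √(-301917 + (-3 + √(6084 + 1)/2)) = √(-301917 + (-3 + √6085/2)) = √(-301920 + √6085/2)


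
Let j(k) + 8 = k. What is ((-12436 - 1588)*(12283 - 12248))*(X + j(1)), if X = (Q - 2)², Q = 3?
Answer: 2945040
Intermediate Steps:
X = 1 (X = (3 - 2)² = 1² = 1)
j(k) = -8 + k
((-12436 - 1588)*(12283 - 12248))*(X + j(1)) = ((-12436 - 1588)*(12283 - 12248))*(1 + (-8 + 1)) = (-14024*35)*(1 - 7) = -490840*(-6) = 2945040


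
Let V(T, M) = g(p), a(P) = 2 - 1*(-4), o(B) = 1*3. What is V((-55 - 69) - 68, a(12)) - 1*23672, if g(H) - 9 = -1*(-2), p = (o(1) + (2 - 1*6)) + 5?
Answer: -23661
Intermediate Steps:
o(B) = 3
a(P) = 6 (a(P) = 2 + 4 = 6)
p = 4 (p = (3 + (2 - 1*6)) + 5 = (3 + (2 - 6)) + 5 = (3 - 4) + 5 = -1 + 5 = 4)
g(H) = 11 (g(H) = 9 - 1*(-2) = 9 + 2 = 11)
V(T, M) = 11
V((-55 - 69) - 68, a(12)) - 1*23672 = 11 - 1*23672 = 11 - 23672 = -23661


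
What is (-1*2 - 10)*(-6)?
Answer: 72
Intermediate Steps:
(-1*2 - 10)*(-6) = (-2 - 10)*(-6) = -12*(-6) = 72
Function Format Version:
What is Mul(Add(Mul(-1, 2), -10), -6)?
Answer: 72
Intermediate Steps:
Mul(Add(Mul(-1, 2), -10), -6) = Mul(Add(-2, -10), -6) = Mul(-12, -6) = 72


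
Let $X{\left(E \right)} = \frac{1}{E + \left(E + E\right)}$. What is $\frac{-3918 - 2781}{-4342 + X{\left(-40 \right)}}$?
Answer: $\frac{803880}{521041} \approx 1.5428$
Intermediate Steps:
$X{\left(E \right)} = \frac{1}{3 E}$ ($X{\left(E \right)} = \frac{1}{E + 2 E} = \frac{1}{3 E}$)
$\frac{-3918 - 2781}{-4342 + X{\left(-40 \right)}} = \frac{-3918 - 2781}{-4342 + \frac{1}{3 \left(-40\right)}} = - \frac{6699}{-4342 + \frac{1}{3} \left(- \frac{1}{40}\right)} = - \frac{6699}{-4342 - \frac{1}{120}} = - \frac{6699}{- \frac{521041}{120}} = \left(-6699\right) \left(- \frac{120}{521041}\right) = \frac{803880}{521041}$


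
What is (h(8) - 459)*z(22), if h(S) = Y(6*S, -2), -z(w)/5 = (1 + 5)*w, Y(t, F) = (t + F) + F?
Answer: 273900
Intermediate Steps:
Y(t, F) = t + 2*F (Y(t, F) = (F + t) + F = t + 2*F)
z(w) = -30*w (z(w) = -5*(1 + 5)*w = -30*w)
h(S) = -4 + 6*S (h(S) = 6*S + 2*(-2) = 6*S - 4 = -4 + 6*S)
(h(8) - 459)*z(22) = ((-4 + 6*8) - 459)*(-30*22) = ((-4 + 48) - 459)*(-660) = (44 - 459)*(-660) = -415*(-660) = 273900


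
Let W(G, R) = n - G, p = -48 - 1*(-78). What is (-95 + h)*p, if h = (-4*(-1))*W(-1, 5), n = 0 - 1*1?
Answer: -2850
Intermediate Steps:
n = -1 (n = 0 - 1 = -1)
p = 30 (p = -48 + 78 = 30)
W(G, R) = -1 - G
h = 0 (h = (-4*(-1))*(-1 - 1*(-1)) = 4*(-1 + 1) = 4*0 = 0)
(-95 + h)*p = (-95 + 0)*30 = -95*30 = -2850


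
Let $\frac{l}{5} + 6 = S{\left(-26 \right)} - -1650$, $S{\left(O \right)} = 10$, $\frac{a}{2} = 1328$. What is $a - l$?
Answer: $-5614$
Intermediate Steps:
$a = 2656$ ($a = 2 \cdot 1328 = 2656$)
$l = 8270$ ($l = -30 + 5 \left(10 - -1650\right) = -30 + 5 \left(10 + 1650\right) = -30 + 5 \cdot 1660 = -30 + 8300 = 8270$)
$a - l = 2656 - 8270 = -5614$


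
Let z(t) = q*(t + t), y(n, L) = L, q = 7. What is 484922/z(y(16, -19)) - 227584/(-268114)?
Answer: -4641208563/2547083 ≈ -1822.2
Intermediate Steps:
z(t) = 14*t (z(t) = 7*(t + t) = 7*(2*t) = 14*t)
484922/z(y(16, -19)) - 227584/(-268114) = 484922/((14*(-19))) - 227584/(-268114) = 484922/(-266) - 227584*(-1/268114) = 484922*(-1/266) + 16256/19151 = -242461/133 + 16256/19151 = -4641208563/2547083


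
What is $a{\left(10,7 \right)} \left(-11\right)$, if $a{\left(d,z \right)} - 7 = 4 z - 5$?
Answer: $-330$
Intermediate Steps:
$a{\left(d,z \right)} = 2 + 4 z$ ($a{\left(d,z \right)} = 7 + \left(4 z - 5\right) = 7 + \left(-5 + 4 z\right) = 2 + 4 z$)
$a{\left(10,7 \right)} \left(-11\right) = \left(2 + 4 \cdot 7\right) \left(-11\right) = \left(2 + 28\right) \left(-11\right) = 30 \left(-11\right) = -330$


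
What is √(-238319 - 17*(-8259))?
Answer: 2*I*√24479 ≈ 312.92*I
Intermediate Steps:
√(-238319 - 17*(-8259)) = √(-238319 + 140403) = √(-97916) = 2*I*√24479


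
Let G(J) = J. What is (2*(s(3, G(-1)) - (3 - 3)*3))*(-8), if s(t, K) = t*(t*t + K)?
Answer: -384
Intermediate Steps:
s(t, K) = t*(K + t²) (s(t, K) = t*(t² + K) = t*(K + t²))
(2*(s(3, G(-1)) - (3 - 3)*3))*(-8) = (2*(3*(-1 + 3²) - (3 - 3)*3))*(-8) = (2*(3*(-1 + 9) - 0*3))*(-8) = (2*(3*8 - 1*0))*(-8) = (2*(24 + 0))*(-8) = (2*24)*(-8) = 48*(-8) = -384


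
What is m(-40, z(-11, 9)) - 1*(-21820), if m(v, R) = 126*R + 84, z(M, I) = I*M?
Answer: 9430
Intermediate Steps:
m(v, R) = 84 + 126*R
m(-40, z(-11, 9)) - 1*(-21820) = (84 + 126*(9*(-11))) - 1*(-21820) = (84 + 126*(-99)) + 21820 = (84 - 12474) + 21820 = -12390 + 21820 = 9430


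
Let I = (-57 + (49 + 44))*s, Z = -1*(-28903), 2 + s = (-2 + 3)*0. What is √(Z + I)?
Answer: √28831 ≈ 169.80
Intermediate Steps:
s = -2 (s = -2 + (-2 + 3)*0 = -2 + 1*0 = -2 + 0 = -2)
Z = 28903
I = -72 (I = (-57 + (49 + 44))*(-2) = (-57 + 93)*(-2) = 36*(-2) = -72)
√(Z + I) = √(28903 - 72) = √28831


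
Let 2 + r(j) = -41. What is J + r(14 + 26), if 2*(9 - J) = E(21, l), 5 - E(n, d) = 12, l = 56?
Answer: -61/2 ≈ -30.500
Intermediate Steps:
r(j) = -43 (r(j) = -2 - 41 = -43)
E(n, d) = -7 (E(n, d) = 5 - 1*12 = 5 - 12 = -7)
J = 25/2 (J = 9 - ½*(-7) = 9 + 7/2 = 25/2 ≈ 12.500)
J + r(14 + 26) = 25/2 - 43 = -61/2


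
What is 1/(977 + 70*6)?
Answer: 1/1397 ≈ 0.00071582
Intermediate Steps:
1/(977 + 70*6) = 1/(977 + 420) = 1/1397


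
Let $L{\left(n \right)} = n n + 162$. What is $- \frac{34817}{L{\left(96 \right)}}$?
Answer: $- \frac{34817}{9378} \approx -3.7126$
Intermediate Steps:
$L{\left(n \right)} = 162 + n^{2}$ ($L{\left(n \right)} = n^{2} + 162 = 162 + n^{2}$)
$- \frac{34817}{L{\left(96 \right)}} = - \frac{34817}{162 + 96^{2}} = - \frac{34817}{162 + 9216} = - \frac{34817}{9378}$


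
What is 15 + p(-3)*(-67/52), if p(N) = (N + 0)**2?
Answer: 177/52 ≈ 3.4038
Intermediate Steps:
p(N) = N**2
15 + p(-3)*(-67/52) = 15 + (-3)**2*(-67/52) = 15 + 9*(-67*1/52) = 15 + 9*(-67/52) = 15 - 603/52 = 177/52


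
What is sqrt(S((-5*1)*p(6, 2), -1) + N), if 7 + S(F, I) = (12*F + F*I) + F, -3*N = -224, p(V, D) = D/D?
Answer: sqrt(69)/3 ≈ 2.7689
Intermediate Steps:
p(V, D) = 1
N = 224/3 (N = -1/3*(-224) = 224/3 ≈ 74.667)
S(F, I) = -7 + 13*F + F*I (S(F, I) = -7 + ((12*F + F*I) + F) = -7 + (13*F + F*I) = -7 + 13*F + F*I)
sqrt(S((-5*1)*p(6, 2), -1) + N) = sqrt((-7 + 13*(-5*1*1) + (-5*1*1)*(-1)) + 224/3) = sqrt((-7 + 13*(-5*1) - 5*1*(-1)) + 224/3) = sqrt((-7 + 13*(-5) - 5*(-1)) + 224/3) = sqrt((-7 - 65 + 5) + 224/3) = sqrt(-67 + 224/3) = sqrt(23/3) = sqrt(69)/3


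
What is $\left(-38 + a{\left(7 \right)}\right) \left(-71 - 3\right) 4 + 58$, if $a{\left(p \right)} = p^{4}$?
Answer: $-699390$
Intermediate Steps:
$\left(-38 + a{\left(7 \right)}\right) \left(-71 - 3\right) 4 + 58 = \left(-38 + 7^{4}\right) \left(-71 - 3\right) 4 + 58 = \left(-38 + 2401\right) \left(-74\right) 4 + 58 = 2363 \left(-74\right) 4 + 58 = \left(-174862\right) 4 + 58 = -699448 + 58 = -699390$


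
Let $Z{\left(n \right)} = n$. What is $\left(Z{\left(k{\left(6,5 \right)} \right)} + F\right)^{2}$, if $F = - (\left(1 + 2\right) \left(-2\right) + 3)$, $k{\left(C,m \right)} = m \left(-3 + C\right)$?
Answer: $324$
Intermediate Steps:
$F = 3$ ($F = - (3 \left(-2\right) + 3) = - (-6 + 3) = \left(-1\right) \left(-3\right) = 3$)
$\left(Z{\left(k{\left(6,5 \right)} \right)} + F\right)^{2} = \left(5 \left(-3 + 6\right) + 3\right)^{2} = \left(5 \cdot 3 + 3\right)^{2} = \left(15 + 3\right)^{2} = 18^{2} = 324$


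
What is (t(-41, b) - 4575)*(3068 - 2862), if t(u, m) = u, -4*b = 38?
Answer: -950896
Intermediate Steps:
b = -19/2 (b = -¼*38 = -19/2 ≈ -9.5000)
(t(-41, b) - 4575)*(3068 - 2862) = (-41 - 4575)*(3068 - 2862) = -4616*206 = -950896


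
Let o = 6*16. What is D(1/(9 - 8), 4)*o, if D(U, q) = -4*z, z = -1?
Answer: 384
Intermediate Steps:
D(U, q) = 4 (D(U, q) = -4*(-1) = 4)
o = 96
D(1/(9 - 8), 4)*o = 4*96 = 384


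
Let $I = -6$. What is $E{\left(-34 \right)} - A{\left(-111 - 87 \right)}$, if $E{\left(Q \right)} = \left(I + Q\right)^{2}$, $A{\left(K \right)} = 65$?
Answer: $1535$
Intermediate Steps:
$E{\left(Q \right)} = \left(-6 + Q\right)^{2}$
$E{\left(-34 \right)} - A{\left(-111 - 87 \right)} = \left(-6 - 34\right)^{2} - 65 = \left(-40\right)^{2} - 65 = 1600 - 65 = 1535$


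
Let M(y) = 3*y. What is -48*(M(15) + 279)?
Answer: -15552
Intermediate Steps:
-48*(M(15) + 279) = -48*(3*15 + 279) = -48*(45 + 279) = -48*324 = -15552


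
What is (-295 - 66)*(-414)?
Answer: 149454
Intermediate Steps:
(-295 - 66)*(-414) = -361*(-414) = 149454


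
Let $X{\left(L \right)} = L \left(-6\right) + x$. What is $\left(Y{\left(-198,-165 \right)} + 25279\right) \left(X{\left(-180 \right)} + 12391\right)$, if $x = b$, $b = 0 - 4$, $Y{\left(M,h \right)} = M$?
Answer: $337765827$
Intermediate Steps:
$b = -4$
$x = -4$
$X{\left(L \right)} = -4 - 6 L$ ($X{\left(L \right)} = L \left(-6\right) - 4 = - 6 L - 4 = -4 - 6 L$)
$\left(Y{\left(-198,-165 \right)} + 25279\right) \left(X{\left(-180 \right)} + 12391\right) = \left(-198 + 25279\right) \left(\left(-4 - -1080\right) + 12391\right) = 25081 \left(\left(-4 + 1080\right) + 12391\right) = 25081 \left(1076 + 12391\right) = 25081 \cdot 13467 = 337765827$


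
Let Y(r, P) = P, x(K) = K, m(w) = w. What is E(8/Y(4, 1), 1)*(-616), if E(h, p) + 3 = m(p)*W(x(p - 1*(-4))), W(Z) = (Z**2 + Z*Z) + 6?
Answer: -32648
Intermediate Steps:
W(Z) = 6 + 2*Z**2 (W(Z) = (Z**2 + Z**2) + 6 = 2*Z**2 + 6 = 6 + 2*Z**2)
E(h, p) = -3 + p*(6 + 2*(4 + p)**2) (E(h, p) = -3 + p*(6 + 2*(p - 1*(-4))**2) = -3 + p*(6 + 2*(p + 4)**2) = -3 + p*(6 + 2*(4 + p)**2))
E(8/Y(4, 1), 1)*(-616) = (-3 + 2*1*(3 + (4 + 1)**2))*(-616) = (-3 + 2*1*(3 + 5**2))*(-616) = (-3 + 2*1*(3 + 25))*(-616) = (-3 + 2*1*28)*(-616) = (-3 + 56)*(-616) = 53*(-616) = -32648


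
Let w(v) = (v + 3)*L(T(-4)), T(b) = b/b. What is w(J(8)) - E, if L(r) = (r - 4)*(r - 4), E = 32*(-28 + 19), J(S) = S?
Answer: 387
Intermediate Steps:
T(b) = 1
E = -288 (E = 32*(-9) = -288)
L(r) = (-4 + r)**2 (L(r) = (-4 + r)*(-4 + r) = (-4 + r)**2)
w(v) = 27 + 9*v (w(v) = (v + 3)*(-4 + 1)**2 = (3 + v)*(-3)**2 = (3 + v)*9 = 27 + 9*v)
w(J(8)) - E = (27 + 9*8) - 1*(-288) = (27 + 72) + 288 = 99 + 288 = 387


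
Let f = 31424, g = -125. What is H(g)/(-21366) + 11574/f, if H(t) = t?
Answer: 62804521/167851296 ≈ 0.37417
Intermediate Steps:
H(g)/(-21366) + 11574/f = -125/(-21366) + 11574/31424 = -125*(-1/21366) + 11574*(1/31424) = 125/21366 + 5787/15712 = 62804521/167851296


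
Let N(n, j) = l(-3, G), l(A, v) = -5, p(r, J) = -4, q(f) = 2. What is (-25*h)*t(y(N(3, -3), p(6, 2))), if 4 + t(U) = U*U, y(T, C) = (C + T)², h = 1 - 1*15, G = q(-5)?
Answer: 2294950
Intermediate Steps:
G = 2
h = -14 (h = 1 - 15 = -14)
N(n, j) = -5
t(U) = -4 + U² (t(U) = -4 + U*U = -4 + U²)
(-25*h)*t(y(N(3, -3), p(6, 2))) = (-25*(-14))*(-4 + ((-4 - 5)²)²) = 350*(-4 + ((-9)²)²) = 350*(-4 + 81²) = 350*(-4 + 6561) = 350*6557 = 2294950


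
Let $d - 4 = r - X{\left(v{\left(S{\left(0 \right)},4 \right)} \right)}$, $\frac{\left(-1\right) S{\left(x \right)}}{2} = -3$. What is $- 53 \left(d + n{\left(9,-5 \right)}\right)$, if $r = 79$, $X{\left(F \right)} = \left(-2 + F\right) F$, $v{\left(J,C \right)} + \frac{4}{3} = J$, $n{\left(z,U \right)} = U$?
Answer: $- \frac{31270}{9} \approx -3474.4$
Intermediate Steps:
$S{\left(x \right)} = 6$ ($S{\left(x \right)} = \left(-2\right) \left(-3\right) = 6$)
$v{\left(J,C \right)} = - \frac{4}{3} + J$
$X{\left(F \right)} = F \left(-2 + F\right)$
$d = \frac{635}{9}$ ($d = 4 + \left(79 - \left(- \frac{4}{3} + 6\right) \left(-2 + \left(- \frac{4}{3} + 6\right)\right)\right) = 4 + \left(79 - \frac{14 \left(-2 + \frac{14}{3}\right)}{3}\right) = 4 + \left(79 - \frac{14}{3} \cdot \frac{8}{3}\right) = 4 + \left(79 - \frac{112}{9}\right) = 4 + \frac{599}{9} = \frac{635}{9} \approx 70.556$)
$- 53 \left(d + n{\left(9,-5 \right)}\right) = - 53 \left(\frac{635}{9} - 5\right) = \left(-53\right) \frac{590}{9} = - \frac{31270}{9}$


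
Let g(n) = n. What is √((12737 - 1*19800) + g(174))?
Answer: 83*I ≈ 83.0*I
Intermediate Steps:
√((12737 - 1*19800) + g(174)) = √((12737 - 1*19800) + 174) = √((12737 - 19800) + 174) = √(-7063 + 174) = √(-6889) = 83*I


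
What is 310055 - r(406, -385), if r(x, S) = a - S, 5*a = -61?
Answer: 1548411/5 ≈ 3.0968e+5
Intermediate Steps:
a = -61/5 (a = (⅕)*(-61) = -61/5 ≈ -12.200)
r(x, S) = -61/5 - S
310055 - r(406, -385) = 310055 - (-61/5 - 1*(-385)) = 310055 - (-61/5 + 385) = 310055 - 1*1864/5 = 310055 - 1864/5 = 1548411/5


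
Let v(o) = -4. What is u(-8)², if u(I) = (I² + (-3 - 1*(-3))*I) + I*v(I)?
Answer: 9216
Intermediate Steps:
u(I) = I² - 4*I (u(I) = (I² + (-3 - 1*(-3))*I) + I*(-4) = (I² + (-3 + 3)*I) - 4*I = (I² + 0*I) - 4*I = (I² + 0) - 4*I = I² - 4*I)
u(-8)² = (-8*(-4 - 8))² = (-8*(-12))² = 96² = 9216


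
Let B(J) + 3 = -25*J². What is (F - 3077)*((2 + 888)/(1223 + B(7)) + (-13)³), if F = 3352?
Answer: -653125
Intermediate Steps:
B(J) = -3 - 25*J²
(F - 3077)*((2 + 888)/(1223 + B(7)) + (-13)³) = (3352 - 3077)*((2 + 888)/(1223 + (-3 - 25*7²)) + (-13)³) = 275*(890/(1223 + (-3 - 25*49)) - 2197) = 275*(890/(1223 + (-3 - 1225)) - 2197) = 275*(890/(1223 - 1228) - 2197) = 275*(890/(-5) - 2197) = 275*(890*(-⅕) - 2197) = 275*(-178 - 2197) = 275*(-2375) = -653125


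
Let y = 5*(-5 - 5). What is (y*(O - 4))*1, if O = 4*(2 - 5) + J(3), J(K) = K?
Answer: 650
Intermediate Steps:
O = -9 (O = 4*(2 - 5) + 3 = 4*(-3) + 3 = -12 + 3 = -9)
y = -50 (y = 5*(-10) = -50)
(y*(O - 4))*1 = -50*(-9 - 4)*1 = -50*(-13)*1 = 650*1 = 650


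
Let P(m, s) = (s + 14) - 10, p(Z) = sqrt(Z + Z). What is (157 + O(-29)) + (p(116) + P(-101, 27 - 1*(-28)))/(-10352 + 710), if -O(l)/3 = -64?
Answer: 3364999/9642 - sqrt(58)/4821 ≈ 348.99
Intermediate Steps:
O(l) = 192 (O(l) = -3*(-64) = 192)
p(Z) = sqrt(2)*sqrt(Z) (p(Z) = sqrt(2*Z) = sqrt(2)*sqrt(Z))
P(m, s) = 4 + s (P(m, s) = (14 + s) - 10 = 4 + s)
(157 + O(-29)) + (p(116) + P(-101, 27 - 1*(-28)))/(-10352 + 710) = (157 + 192) + (sqrt(2)*sqrt(116) + (4 + (27 - 1*(-28))))/(-10352 + 710) = 349 + (sqrt(2)*(2*sqrt(29)) + (4 + (27 + 28)))/(-9642) = 349 + (2*sqrt(58) + (4 + 55))*(-1/9642) = 349 + (2*sqrt(58) + 59)*(-1/9642) = 349 + (59 + 2*sqrt(58))*(-1/9642) = 349 + (-59/9642 - sqrt(58)/4821) = 3364999/9642 - sqrt(58)/4821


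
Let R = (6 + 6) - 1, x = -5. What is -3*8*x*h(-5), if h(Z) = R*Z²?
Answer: 33000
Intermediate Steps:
R = 11 (R = 12 - 1 = 11)
h(Z) = 11*Z²
-3*8*x*h(-5) = -3*8*(-5)*11*(-5)² = -(-120)*11*25 = -(-120)*275 = -3*(-11000) = 33000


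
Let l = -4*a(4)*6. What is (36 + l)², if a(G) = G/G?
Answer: 144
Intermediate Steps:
a(G) = 1
l = -24 (l = -4*1*6 = -4*6 = -24)
(36 + l)² = (36 - 24)² = 12² = 144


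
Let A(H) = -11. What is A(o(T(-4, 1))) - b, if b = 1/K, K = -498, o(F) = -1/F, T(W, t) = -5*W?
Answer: -5477/498 ≈ -10.998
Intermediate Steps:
b = -1/498 (b = 1/(-498) = -1/498 ≈ -0.0020080)
A(o(T(-4, 1))) - b = -11 - 1*(-1/498) = -11 + 1/498 = -5477/498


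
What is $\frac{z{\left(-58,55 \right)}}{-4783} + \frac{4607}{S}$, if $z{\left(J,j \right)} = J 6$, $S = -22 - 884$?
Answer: $- \frac{21719993}{4333398} \approx -5.0122$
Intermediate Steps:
$S = -906$ ($S = -22 - 884 = -906$)
$z{\left(J,j \right)} = 6 J$
$\frac{z{\left(-58,55 \right)}}{-4783} + \frac{4607}{S} = \frac{6 \left(-58\right)}{-4783} + \frac{4607}{-906} = \left(-348\right) \left(- \frac{1}{4783}\right) + 4607 \left(- \frac{1}{906}\right) = \frac{348}{4783} - \frac{4607}{906} = - \frac{21719993}{4333398}$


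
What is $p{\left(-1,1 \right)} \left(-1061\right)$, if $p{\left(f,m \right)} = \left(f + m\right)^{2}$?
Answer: $0$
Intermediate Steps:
$p{\left(-1,1 \right)} \left(-1061\right) = \left(-1 + 1\right)^{2} \left(-1061\right) = 0^{2} \left(-1061\right) = 0 \left(-1061\right) = 0$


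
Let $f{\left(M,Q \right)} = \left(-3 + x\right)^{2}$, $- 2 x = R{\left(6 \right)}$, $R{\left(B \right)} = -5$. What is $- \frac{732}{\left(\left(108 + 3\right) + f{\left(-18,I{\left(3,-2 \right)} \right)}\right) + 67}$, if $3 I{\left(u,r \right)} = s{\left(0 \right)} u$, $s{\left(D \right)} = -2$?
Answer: $- \frac{2928}{713} \approx -4.1066$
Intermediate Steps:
$x = \frac{5}{2}$ ($x = \left(- \frac{1}{2}\right) \left(-5\right) = \frac{5}{2} \approx 2.5$)
$I{\left(u,r \right)} = - \frac{2 u}{3}$ ($I{\left(u,r \right)} = \frac{\left(-2\right) u}{3} = - \frac{2 u}{3}$)
$f{\left(M,Q \right)} = \frac{1}{4}$ ($f{\left(M,Q \right)} = \left(-3 + \frac{5}{2}\right)^{2} = \left(- \frac{1}{2}\right)^{2} = \frac{1}{4}$)
$- \frac{732}{\left(\left(108 + 3\right) + f{\left(-18,I{\left(3,-2 \right)} \right)}\right) + 67} = - \frac{732}{\left(\left(108 + 3\right) + \frac{1}{4}\right) + 67} = - \frac{732}{\left(111 + \frac{1}{4}\right) + 67} = - \frac{732}{\frac{445}{4} + 67} = - \frac{732}{\frac{713}{4}} = \left(-732\right) \frac{4}{713} = - \frac{2928}{713}$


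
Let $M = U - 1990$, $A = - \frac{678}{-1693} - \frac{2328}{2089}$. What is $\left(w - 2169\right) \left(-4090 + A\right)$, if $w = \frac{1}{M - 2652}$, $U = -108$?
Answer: $\frac{74527699636668446}{8399607875} \approx 8.8728 \cdot 10^{6}$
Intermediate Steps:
$A = - \frac{2524962}{3536677}$ ($A = \left(-678\right) \left(- \frac{1}{1693}\right) - \frac{2328}{2089} = \frac{678}{1693} - \frac{2328}{2089} = - \frac{2524962}{3536677} \approx -0.71394$)
$M = -2098$ ($M = -108 - 1990 = -2098$)
$w = - \frac{1}{4750}$ ($w = \frac{1}{-2098 - 2652} = \frac{1}{-4750} = - \frac{1}{4750} \approx -0.00021053$)
$\left(w - 2169\right) \left(-4090 + A\right) = \left(- \frac{1}{4750} - 2169\right) \left(-4090 - \frac{2524962}{3536677}\right) = \left(- \frac{10302751}{4750}\right) \left(- \frac{14467533892}{3536677}\right) = \frac{74527699636668446}{8399607875}$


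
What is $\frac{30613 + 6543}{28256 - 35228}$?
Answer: $- \frac{1327}{249} \approx -5.3293$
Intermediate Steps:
$\frac{30613 + 6543}{28256 - 35228} = \frac{37156}{-6972} = 37156 \left(- \frac{1}{6972}\right) = - \frac{1327}{249}$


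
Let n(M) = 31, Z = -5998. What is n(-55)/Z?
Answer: -31/5998 ≈ -0.0051684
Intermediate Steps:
n(-55)/Z = 31/(-5998) = 31*(-1/5998) = -31/5998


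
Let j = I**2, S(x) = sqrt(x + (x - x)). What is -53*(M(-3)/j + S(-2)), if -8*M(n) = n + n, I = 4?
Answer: -159/64 - 53*I*sqrt(2) ≈ -2.4844 - 74.953*I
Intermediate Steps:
S(x) = sqrt(x) (S(x) = sqrt(x + 0) = sqrt(x))
M(n) = -n/4 (M(n) = -(n + n)/8 = -n/4)
j = 16 (j = 4**2 = 16)
-53*(M(-3)/j + S(-2)) = -53*(-1/4*(-3)/16 + sqrt(-2)) = -53*((3/4)*(1/16) + I*sqrt(2)) = -53*(3/64 + I*sqrt(2)) = -159/64 - 53*I*sqrt(2)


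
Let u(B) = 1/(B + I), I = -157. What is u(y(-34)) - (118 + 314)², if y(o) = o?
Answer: -35645185/191 ≈ -1.8662e+5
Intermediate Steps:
u(B) = 1/(-157 + B) (u(B) = 1/(B - 157) = 1/(-157 + B))
u(y(-34)) - (118 + 314)² = 1/(-157 - 34) - (118 + 314)² = 1/(-191) - 1*432² = -1/191 - 1*186624 = -1/191 - 186624 = -35645185/191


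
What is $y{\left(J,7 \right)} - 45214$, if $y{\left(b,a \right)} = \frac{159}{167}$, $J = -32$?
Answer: $- \frac{7550579}{167} \approx -45213.0$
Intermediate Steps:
$y{\left(b,a \right)} = \frac{159}{167}$ ($y{\left(b,a \right)} = 159 \cdot \frac{1}{167} = \frac{159}{167}$)
$y{\left(J,7 \right)} - 45214 = \frac{159}{167} - 45214 = - \frac{7550579}{167}$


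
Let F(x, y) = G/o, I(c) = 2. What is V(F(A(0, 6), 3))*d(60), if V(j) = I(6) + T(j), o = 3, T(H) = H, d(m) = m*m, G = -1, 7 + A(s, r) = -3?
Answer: 6000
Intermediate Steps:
A(s, r) = -10 (A(s, r) = -7 - 3 = -10)
d(m) = m²
F(x, y) = -⅓ (F(x, y) = -1/3 = -1*⅓ = -⅓)
V(j) = 2 + j
V(F(A(0, 6), 3))*d(60) = (2 - ⅓)*60² = (5/3)*3600 = 6000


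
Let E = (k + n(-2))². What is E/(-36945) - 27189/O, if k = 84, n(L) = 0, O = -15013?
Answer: 99840653/61628365 ≈ 1.6200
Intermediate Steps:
E = 7056 (E = (84 + 0)² = 84² = 7056)
E/(-36945) - 27189/O = 7056/(-36945) - 27189/(-15013) = 7056*(-1/36945) - 27189*(-1/15013) = -784/4105 + 27189/15013 = 99840653/61628365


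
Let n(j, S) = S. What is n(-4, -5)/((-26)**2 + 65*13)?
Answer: -5/1521 ≈ -0.0032873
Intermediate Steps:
n(-4, -5)/((-26)**2 + 65*13) = -5/((-26)**2 + 65*13) = -5/(676 + 845) = -5/1521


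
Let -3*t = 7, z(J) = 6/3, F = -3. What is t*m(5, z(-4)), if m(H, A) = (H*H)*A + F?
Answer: -329/3 ≈ -109.67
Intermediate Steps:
z(J) = 2 (z(J) = 6*(⅓) = 2)
m(H, A) = -3 + A*H² (m(H, A) = (H*H)*A - 3 = H²*A - 3 = A*H² - 3 = -3 + A*H²)
t = -7/3 (t = -⅓*7 = -7/3 ≈ -2.3333)
t*m(5, z(-4)) = -7*(-3 + 2*5²)/3 = -7*(-3 + 2*25)/3 = -7*(-3 + 50)/3 = -7/3*47 = -329/3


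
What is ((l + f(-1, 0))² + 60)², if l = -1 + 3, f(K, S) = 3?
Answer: 7225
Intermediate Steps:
l = 2
((l + f(-1, 0))² + 60)² = ((2 + 3)² + 60)² = (5² + 60)² = (25 + 60)² = 85² = 7225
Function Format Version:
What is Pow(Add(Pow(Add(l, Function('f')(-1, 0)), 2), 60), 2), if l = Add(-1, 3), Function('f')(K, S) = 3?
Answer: 7225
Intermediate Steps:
l = 2
Pow(Add(Pow(Add(l, Function('f')(-1, 0)), 2), 60), 2) = Pow(Add(Pow(Add(2, 3), 2), 60), 2) = Pow(Add(Pow(5, 2), 60), 2) = Pow(Add(25, 60), 2) = Pow(85, 2) = 7225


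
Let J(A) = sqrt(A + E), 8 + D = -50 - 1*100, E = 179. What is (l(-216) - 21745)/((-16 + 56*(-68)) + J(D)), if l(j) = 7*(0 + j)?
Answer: 88934768/14622955 + 23257*sqrt(21)/14622955 ≈ 6.0891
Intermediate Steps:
D = -158 (D = -8 + (-50 - 1*100) = -8 + (-50 - 100) = -8 - 150 = -158)
J(A) = sqrt(179 + A) (J(A) = sqrt(A + 179) = sqrt(179 + A))
l(j) = 7*j
(l(-216) - 21745)/((-16 + 56*(-68)) + J(D)) = (7*(-216) - 21745)/((-16 + 56*(-68)) + sqrt(179 - 158)) = (-1512 - 21745)/((-16 - 3808) + sqrt(21)) = -23257/(-3824 + sqrt(21))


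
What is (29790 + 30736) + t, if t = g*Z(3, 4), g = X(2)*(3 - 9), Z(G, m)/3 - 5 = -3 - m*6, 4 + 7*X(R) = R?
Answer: 422890/7 ≈ 60413.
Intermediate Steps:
X(R) = -4/7 + R/7
Z(G, m) = 6 - 18*m (Z(G, m) = 15 + 3*(-3 - m*6) = 15 + 3*(-3 - 6*m) = 15 + (-9 - 18*m) = 6 - 18*m)
g = 12/7 (g = (-4/7 + (⅐)*2)*(3 - 9) = (-4/7 + 2/7)*(-6) = -2/7*(-6) = 12/7 ≈ 1.7143)
t = -792/7 (t = 12*(6 - 18*4)/7 = 12*(6 - 72)/7 = (12/7)*(-66) = -792/7 ≈ -113.14)
(29790 + 30736) + t = (29790 + 30736) - 792/7 = 60526 - 792/7 = 422890/7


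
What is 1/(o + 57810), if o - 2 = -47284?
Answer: 1/10528 ≈ 9.4985e-5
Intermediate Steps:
o = -47282 (o = 2 - 47284 = -47282)
1/(o + 57810) = 1/(-47282 + 57810) = 1/10528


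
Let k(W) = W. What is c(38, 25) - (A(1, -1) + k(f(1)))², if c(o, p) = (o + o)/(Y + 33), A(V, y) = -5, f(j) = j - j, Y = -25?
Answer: -31/2 ≈ -15.500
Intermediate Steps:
f(j) = 0
c(o, p) = o/4 (c(o, p) = (o + o)/(-25 + 33) = (2*o)/8 = (2*o)*(⅛) = o/4)
c(38, 25) - (A(1, -1) + k(f(1)))² = (¼)*38 - (-5 + 0)² = 19/2 - 1*(-5)² = 19/2 - 1*25 = 19/2 - 25 = -31/2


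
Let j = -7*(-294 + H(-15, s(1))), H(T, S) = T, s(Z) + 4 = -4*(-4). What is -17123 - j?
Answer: -19286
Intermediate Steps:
s(Z) = 12 (s(Z) = -4 - 4*(-4) = -4 + 16 = 12)
j = 2163 (j = -7*(-294 - 15) = -7*(-309) = 2163)
-17123 - j = -17123 - 1*2163 = -17123 - 2163 = -19286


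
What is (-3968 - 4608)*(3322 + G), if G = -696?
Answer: -22520576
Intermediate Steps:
(-3968 - 4608)*(3322 + G) = (-3968 - 4608)*(3322 - 696) = -8576*2626 = -22520576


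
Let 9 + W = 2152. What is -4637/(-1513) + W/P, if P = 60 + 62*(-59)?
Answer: 13441567/5443774 ≈ 2.4692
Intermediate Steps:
W = 2143 (W = -9 + 2152 = 2143)
P = -3598 (P = 60 - 3658 = -3598)
-4637/(-1513) + W/P = -4637/(-1513) + 2143/(-3598) = -4637*(-1/1513) + 2143*(-1/3598) = 4637/1513 - 2143/3598 = 13441567/5443774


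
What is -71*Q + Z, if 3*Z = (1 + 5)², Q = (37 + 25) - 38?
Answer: -1692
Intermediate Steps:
Q = 24 (Q = 62 - 38 = 24)
Z = 12 (Z = (1 + 5)²/3 = (⅓)*6² = (⅓)*36 = 12)
-71*Q + Z = -71*24 + 12 = -1704 + 12 = -1692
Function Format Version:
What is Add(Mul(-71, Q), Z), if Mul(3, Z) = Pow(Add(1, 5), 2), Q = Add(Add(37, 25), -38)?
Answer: -1692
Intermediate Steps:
Q = 24 (Q = Add(62, -38) = 24)
Z = 12 (Z = Mul(Rational(1, 3), Pow(Add(1, 5), 2)) = Mul(Rational(1, 3), Pow(6, 2)) = Mul(Rational(1, 3), 36) = 12)
Add(Mul(-71, Q), Z) = Add(Mul(-71, 24), 12) = Add(-1704, 12) = -1692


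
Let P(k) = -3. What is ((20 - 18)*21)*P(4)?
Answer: -126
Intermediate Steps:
((20 - 18)*21)*P(4) = ((20 - 18)*21)*(-3) = (2*21)*(-3) = 42*(-3) = -126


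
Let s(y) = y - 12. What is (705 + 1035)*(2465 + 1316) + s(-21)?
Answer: 6578907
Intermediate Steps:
s(y) = -12 + y
(705 + 1035)*(2465 + 1316) + s(-21) = (705 + 1035)*(2465 + 1316) + (-12 - 21) = 1740*3781 - 33 = 6578940 - 33 = 6578907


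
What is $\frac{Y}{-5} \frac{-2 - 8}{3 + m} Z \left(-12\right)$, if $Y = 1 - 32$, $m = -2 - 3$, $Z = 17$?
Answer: $-6324$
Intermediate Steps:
$m = -5$
$Y = -31$
$\frac{Y}{-5} \frac{-2 - 8}{3 + m} Z \left(-12\right) = - \frac{31}{-5} \frac{-2 - 8}{3 - 5} \cdot 17 \left(-12\right) = \left(-31\right) \left(- \frac{1}{5}\right) - \frac{10}{-2} \cdot 17 \left(-12\right) = \frac{31 \left(-10\right) \left(- \frac{1}{2}\right) 17 \left(-12\right)}{5} = \frac{31 \cdot 5 \cdot 17 \left(-12\right)}{5} = \frac{31 \cdot 85 \left(-12\right)}{5} = \frac{31}{5} \left(-1020\right) = -6324$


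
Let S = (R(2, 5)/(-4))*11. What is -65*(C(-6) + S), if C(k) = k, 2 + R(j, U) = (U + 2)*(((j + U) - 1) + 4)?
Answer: 12545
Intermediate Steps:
R(j, U) = -2 + (2 + U)*(3 + U + j) (R(j, U) = -2 + (U + 2)*(((j + U) - 1) + 4) = -2 + (2 + U)*(((U + j) - 1) + 4) = -2 + (2 + U)*((-1 + U + j) + 4) = -2 + (2 + U)*(3 + U + j))
S = -187 (S = ((4 + 5**2 + 2*2 + 5*5 + 5*2)/(-4))*11 = ((4 + 25 + 4 + 25 + 10)*(-1/4))*11 = (68*(-1/4))*11 = -17*11 = -187)
-65*(C(-6) + S) = -65*(-6 - 187) = -65*(-193) = 12545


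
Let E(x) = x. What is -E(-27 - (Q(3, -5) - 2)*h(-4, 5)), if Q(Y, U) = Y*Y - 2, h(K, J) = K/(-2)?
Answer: 37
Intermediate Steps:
h(K, J) = -K/2 (h(K, J) = K*(-½) = -K/2)
Q(Y, U) = -2 + Y² (Q(Y, U) = Y² - 2 = -2 + Y²)
-E(-27 - (Q(3, -5) - 2)*h(-4, 5)) = -(-27 - ((-2 + 3²) - 2)*(-½*(-4))) = -(-27 - ((-2 + 9) - 2)*2) = -(-27 - (7 - 2)*2) = -(-27 - 5*2) = -(-27 - 1*10) = -(-27 - 10) = -1*(-37) = 37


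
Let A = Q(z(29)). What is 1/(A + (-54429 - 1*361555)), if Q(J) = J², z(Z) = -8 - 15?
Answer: -1/415455 ≈ -2.4070e-6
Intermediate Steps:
z(Z) = -23
A = 529 (A = (-23)² = 529)
1/(A + (-54429 - 1*361555)) = 1/(529 + (-54429 - 1*361555)) = 1/(529 + (-54429 - 361555)) = 1/(529 - 415984) = 1/(-415455) = -1/415455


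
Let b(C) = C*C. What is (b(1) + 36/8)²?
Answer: 121/4 ≈ 30.250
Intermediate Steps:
b(C) = C²
(b(1) + 36/8)² = (1² + 36/8)² = (1 + 36*(⅛))² = (1 + 9/2)² = (11/2)² = 121/4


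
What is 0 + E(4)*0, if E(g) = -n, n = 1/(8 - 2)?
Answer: 0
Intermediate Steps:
n = ⅙ (n = 1/6 = ⅙ ≈ 0.16667)
E(g) = -⅙ (E(g) = -1*⅙ = -⅙)
0 + E(4)*0 = 0 - ⅙*0 = 0 + 0 = 0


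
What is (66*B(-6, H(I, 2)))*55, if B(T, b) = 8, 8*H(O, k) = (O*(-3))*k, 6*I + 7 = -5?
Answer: 29040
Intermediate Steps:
I = -2 (I = -7/6 + (⅙)*(-5) = -7/6 - ⅚ = -2)
H(O, k) = -3*O*k/8 (H(O, k) = ((O*(-3))*k)/8 = ((-3*O)*k)/8 = (-3*O*k)/8 = -3*O*k/8)
(66*B(-6, H(I, 2)))*55 = (66*8)*55 = 528*55 = 29040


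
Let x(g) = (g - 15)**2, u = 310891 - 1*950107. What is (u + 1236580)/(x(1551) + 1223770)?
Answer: 298682/1791533 ≈ 0.16672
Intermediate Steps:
u = -639216 (u = 310891 - 950107 = -639216)
x(g) = (-15 + g)**2
(u + 1236580)/(x(1551) + 1223770) = (-639216 + 1236580)/((-15 + 1551)**2 + 1223770) = 597364/(1536**2 + 1223770) = 597364/(2359296 + 1223770) = 597364/3583066 = 597364*(1/3583066) = 298682/1791533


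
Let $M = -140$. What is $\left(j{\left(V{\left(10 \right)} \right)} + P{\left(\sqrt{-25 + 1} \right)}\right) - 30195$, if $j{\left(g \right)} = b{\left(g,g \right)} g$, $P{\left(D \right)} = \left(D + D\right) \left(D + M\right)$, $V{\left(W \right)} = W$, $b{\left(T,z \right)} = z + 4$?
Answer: $-30103 - 560 i \sqrt{6} \approx -30103.0 - 1371.7 i$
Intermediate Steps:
$b{\left(T,z \right)} = 4 + z$
$P{\left(D \right)} = 2 D \left(-140 + D\right)$ ($P{\left(D \right)} = \left(D + D\right) \left(D - 140\right) = 2 D \left(-140 + D\right)$)
$j{\left(g \right)} = g \left(4 + g\right)$ ($j{\left(g \right)} = \left(4 + g\right) g = g \left(4 + g\right)$)
$\left(j{\left(V{\left(10 \right)} \right)} + P{\left(\sqrt{-25 + 1} \right)}\right) - 30195 = \left(10 \left(4 + 10\right) + 2 \sqrt{-25 + 1} \left(-140 + \sqrt{-25 + 1}\right)\right) - 30195 = \left(10 \cdot 14 + 2 \sqrt{-24} \left(-140 + \sqrt{-24}\right)\right) - 30195 = \left(140 + 2 \cdot 2 i \sqrt{6} \left(-140 + 2 i \sqrt{6}\right)\right) - 30195 = \left(140 + 4 i \sqrt{6} \left(-140 + 2 i \sqrt{6}\right)\right) - 30195 = -30055 + 4 i \sqrt{6} \left(-140 + 2 i \sqrt{6}\right)$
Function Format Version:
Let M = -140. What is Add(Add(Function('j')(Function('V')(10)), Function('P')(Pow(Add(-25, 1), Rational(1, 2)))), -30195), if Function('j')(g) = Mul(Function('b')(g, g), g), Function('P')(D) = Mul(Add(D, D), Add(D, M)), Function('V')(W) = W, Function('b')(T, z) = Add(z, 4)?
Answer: Add(-30103, Mul(-560, I, Pow(6, Rational(1, 2)))) ≈ Add(-30103., Mul(-1371.7, I))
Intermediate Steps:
Function('b')(T, z) = Add(4, z)
Function('P')(D) = Mul(2, D, Add(-140, D)) (Function('P')(D) = Mul(Add(D, D), Add(D, -140)) = Mul(Mul(2, D), Add(-140, D)) = Mul(2, D, Add(-140, D)))
Function('j')(g) = Mul(g, Add(4, g)) (Function('j')(g) = Mul(Add(4, g), g) = Mul(g, Add(4, g)))
Add(Add(Function('j')(Function('V')(10)), Function('P')(Pow(Add(-25, 1), Rational(1, 2)))), -30195) = Add(Add(Mul(10, Add(4, 10)), Mul(2, Pow(Add(-25, 1), Rational(1, 2)), Add(-140, Pow(Add(-25, 1), Rational(1, 2))))), -30195) = Add(Add(Mul(10, 14), Mul(2, Pow(-24, Rational(1, 2)), Add(-140, Pow(-24, Rational(1, 2))))), -30195) = Add(Add(140, Mul(2, Mul(2, I, Pow(6, Rational(1, 2))), Add(-140, Mul(2, I, Pow(6, Rational(1, 2)))))), -30195) = Add(Add(140, Mul(4, I, Pow(6, Rational(1, 2)), Add(-140, Mul(2, I, Pow(6, Rational(1, 2)))))), -30195) = Add(-30055, Mul(4, I, Pow(6, Rational(1, 2)), Add(-140, Mul(2, I, Pow(6, Rational(1, 2))))))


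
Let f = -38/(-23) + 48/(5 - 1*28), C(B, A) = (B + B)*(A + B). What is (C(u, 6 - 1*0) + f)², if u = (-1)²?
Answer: 97344/529 ≈ 184.02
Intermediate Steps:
u = 1
C(B, A) = 2*B*(A + B) (C(B, A) = (2*B)*(A + B) = 2*B*(A + B))
f = -10/23 (f = -38*(-1/23) + 48/(5 - 28) = 38/23 + 48/(-23) = 38/23 + 48*(-1/23) = 38/23 - 48/23 = -10/23 ≈ -0.43478)
(C(u, 6 - 1*0) + f)² = (2*1*((6 - 1*0) + 1) - 10/23)² = (2*1*((6 + 0) + 1) - 10/23)² = (2*1*(6 + 1) - 10/23)² = (2*1*7 - 10/23)² = (14 - 10/23)² = (312/23)² = 97344/529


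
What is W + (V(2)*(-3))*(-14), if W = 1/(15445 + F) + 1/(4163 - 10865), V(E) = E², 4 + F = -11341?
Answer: 2308170101/13739100 ≈ 168.00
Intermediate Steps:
F = -11345 (F = -4 - 11341 = -11345)
W = 1301/13739100 (W = 1/(15445 - 11345) + 1/(4163 - 10865) = 1/4100 + 1/(-6702) = 1/4100 - 1/6702 = 1301/13739100 ≈ 9.4693e-5)
W + (V(2)*(-3))*(-14) = 1301/13739100 + (2²*(-3))*(-14) = 1301/13739100 + (4*(-3))*(-14) = 1301/13739100 - 12*(-14) = 1301/13739100 + 168 = 2308170101/13739100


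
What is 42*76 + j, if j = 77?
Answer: 3269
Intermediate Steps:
42*76 + j = 42*76 + 77 = 3192 + 77 = 3269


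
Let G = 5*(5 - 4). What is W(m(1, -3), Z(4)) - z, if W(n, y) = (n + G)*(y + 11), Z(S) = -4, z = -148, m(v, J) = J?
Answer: 162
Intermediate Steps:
G = 5 (G = 5*1 = 5)
W(n, y) = (5 + n)*(11 + y) (W(n, y) = (n + 5)*(y + 11) = (5 + n)*(11 + y))
W(m(1, -3), Z(4)) - z = (55 + 5*(-4) + 11*(-3) - 3*(-4)) - 1*(-148) = (55 - 20 - 33 + 12) + 148 = 14 + 148 = 162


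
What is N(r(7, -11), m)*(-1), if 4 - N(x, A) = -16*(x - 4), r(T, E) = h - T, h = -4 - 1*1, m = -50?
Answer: 252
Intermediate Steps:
h = -5 (h = -4 - 1 = -5)
r(T, E) = -5 - T
N(x, A) = -60 + 16*x (N(x, A) = 4 - (-16)*(x - 4) = 4 - (-16)*(-4 + x) = 4 - (64 - 16*x) = 4 + (-64 + 16*x) = -60 + 16*x)
N(r(7, -11), m)*(-1) = (-60 + 16*(-5 - 1*7))*(-1) = (-60 + 16*(-5 - 7))*(-1) = (-60 + 16*(-12))*(-1) = (-60 - 192)*(-1) = -252*(-1) = 252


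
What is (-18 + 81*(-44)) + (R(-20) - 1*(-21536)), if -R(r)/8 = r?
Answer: 18114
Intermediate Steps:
R(r) = -8*r
(-18 + 81*(-44)) + (R(-20) - 1*(-21536)) = (-18 + 81*(-44)) + (-8*(-20) - 1*(-21536)) = (-18 - 3564) + (160 + 21536) = -3582 + 21696 = 18114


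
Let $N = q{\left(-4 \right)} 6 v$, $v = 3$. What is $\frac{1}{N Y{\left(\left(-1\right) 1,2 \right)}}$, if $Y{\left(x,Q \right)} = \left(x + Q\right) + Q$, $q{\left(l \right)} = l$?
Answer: $- \frac{1}{216} \approx -0.0046296$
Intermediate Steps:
$Y{\left(x,Q \right)} = x + 2 Q$ ($Y{\left(x,Q \right)} = \left(Q + x\right) + Q = x + 2 Q$)
$N = -72$ ($N = \left(-4\right) 6 \cdot 3 = \left(-24\right) 3 = -72$)
$\frac{1}{N Y{\left(\left(-1\right) 1,2 \right)}} = \frac{1}{\left(-72\right) \left(\left(-1\right) 1 + 2 \cdot 2\right)} = \frac{1}{\left(-72\right) \left(-1 + 4\right)} = \frac{1}{\left(-72\right) 3} = \frac{1}{-216} = - \frac{1}{216}$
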